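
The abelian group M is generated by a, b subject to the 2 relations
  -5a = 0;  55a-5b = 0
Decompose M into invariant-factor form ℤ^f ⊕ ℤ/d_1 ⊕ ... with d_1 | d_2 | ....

Answer: M ≅ ℤ/5 ⊕ ℤ/5

Derivation:
rank_ℚ(R)=2; free=2−2=0
SNF(R) diag = [5, 5] → torsion [5, 5]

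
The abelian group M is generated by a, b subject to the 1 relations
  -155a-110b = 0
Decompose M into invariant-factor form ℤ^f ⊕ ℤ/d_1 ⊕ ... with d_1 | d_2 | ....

rank_ℚ(R)=1; free=2−1=1
SNF(R) diag = [5] → torsion [5]

Answer: M ≅ ℤ^1 ⊕ ℤ/5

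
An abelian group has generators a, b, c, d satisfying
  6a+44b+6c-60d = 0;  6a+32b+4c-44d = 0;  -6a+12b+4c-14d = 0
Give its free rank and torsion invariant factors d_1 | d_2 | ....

Answer: M ≅ ℤ^1 ⊕ ℤ/2 ⊕ ℤ/2 ⊕ ℤ/6

Derivation:
rank_ℚ(R)=3; free=4−3=1
SNF(R) diag = [2, 2, 6] → torsion [2, 2, 6]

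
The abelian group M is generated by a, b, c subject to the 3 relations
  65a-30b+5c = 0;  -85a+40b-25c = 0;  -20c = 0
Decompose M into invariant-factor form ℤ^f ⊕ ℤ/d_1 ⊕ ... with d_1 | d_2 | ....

Answer: M ≅ ℤ/5 ⊕ ℤ/10 ⊕ ℤ/20

Derivation:
rank_ℚ(R)=3; free=3−3=0
SNF(R) diag = [5, 10, 20] → torsion [5, 10, 20]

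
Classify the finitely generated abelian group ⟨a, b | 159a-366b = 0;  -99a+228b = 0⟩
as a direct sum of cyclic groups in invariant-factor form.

Answer: M ≅ ℤ/3 ⊕ ℤ/6

Derivation:
rank_ℚ(R)=2; free=2−2=0
SNF(R) diag = [3, 6] → torsion [3, 6]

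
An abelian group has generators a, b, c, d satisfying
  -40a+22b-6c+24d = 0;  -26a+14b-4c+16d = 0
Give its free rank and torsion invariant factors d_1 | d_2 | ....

rank_ℚ(R)=2; free=4−2=2
SNF(R) diag = [2, 2] → torsion [2, 2]

Answer: M ≅ ℤ^2 ⊕ ℤ/2 ⊕ ℤ/2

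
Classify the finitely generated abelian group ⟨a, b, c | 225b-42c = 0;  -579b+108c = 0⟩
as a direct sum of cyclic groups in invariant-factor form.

rank_ℚ(R)=2; free=3−2=1
SNF(R) diag = [3, 6] → torsion [3, 6]

Answer: M ≅ ℤ^1 ⊕ ℤ/3 ⊕ ℤ/6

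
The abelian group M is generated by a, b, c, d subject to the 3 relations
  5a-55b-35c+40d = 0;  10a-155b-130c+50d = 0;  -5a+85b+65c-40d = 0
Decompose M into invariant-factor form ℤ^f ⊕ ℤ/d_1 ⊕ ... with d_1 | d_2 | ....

Answer: M ≅ ℤ^1 ⊕ ℤ/5 ⊕ ℤ/15 ⊕ ℤ/30

Derivation:
rank_ℚ(R)=3; free=4−3=1
SNF(R) diag = [5, 15, 30] → torsion [5, 15, 30]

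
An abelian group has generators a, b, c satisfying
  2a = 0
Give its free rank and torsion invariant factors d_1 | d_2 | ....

Answer: M ≅ ℤ^2 ⊕ ℤ/2

Derivation:
rank_ℚ(R)=1; free=3−1=2
SNF(R) diag = [2] → torsion [2]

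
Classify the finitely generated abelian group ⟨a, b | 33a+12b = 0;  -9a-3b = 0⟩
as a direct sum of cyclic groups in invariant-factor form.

Answer: M ≅ ℤ/3 ⊕ ℤ/3

Derivation:
rank_ℚ(R)=2; free=2−2=0
SNF(R) diag = [3, 3] → torsion [3, 3]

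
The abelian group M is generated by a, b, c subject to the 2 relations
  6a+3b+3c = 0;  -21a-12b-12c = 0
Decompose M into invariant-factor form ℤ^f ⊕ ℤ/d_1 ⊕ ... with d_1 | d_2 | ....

rank_ℚ(R)=2; free=3−2=1
SNF(R) diag = [3, 3] → torsion [3, 3]

Answer: M ≅ ℤ^1 ⊕ ℤ/3 ⊕ ℤ/3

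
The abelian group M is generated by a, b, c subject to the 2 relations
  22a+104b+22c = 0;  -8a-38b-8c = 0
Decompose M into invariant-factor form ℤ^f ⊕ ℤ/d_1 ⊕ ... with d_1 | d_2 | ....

Answer: M ≅ ℤ^1 ⊕ ℤ/2 ⊕ ℤ/2

Derivation:
rank_ℚ(R)=2; free=3−2=1
SNF(R) diag = [2, 2] → torsion [2, 2]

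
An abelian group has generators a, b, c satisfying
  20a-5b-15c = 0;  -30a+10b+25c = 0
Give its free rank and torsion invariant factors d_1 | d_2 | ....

Answer: M ≅ ℤ^1 ⊕ ℤ/5 ⊕ ℤ/5

Derivation:
rank_ℚ(R)=2; free=3−2=1
SNF(R) diag = [5, 5] → torsion [5, 5]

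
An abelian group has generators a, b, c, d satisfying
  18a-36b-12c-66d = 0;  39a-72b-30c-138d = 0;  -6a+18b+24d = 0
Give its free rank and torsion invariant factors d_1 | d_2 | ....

rank_ℚ(R)=3; free=4−3=1
SNF(R) diag = [3, 6, 6] → torsion [3, 6, 6]

Answer: M ≅ ℤ^1 ⊕ ℤ/3 ⊕ ℤ/6 ⊕ ℤ/6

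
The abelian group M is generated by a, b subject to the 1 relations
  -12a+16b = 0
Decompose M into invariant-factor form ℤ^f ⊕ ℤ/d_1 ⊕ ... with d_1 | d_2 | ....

Answer: M ≅ ℤ^1 ⊕ ℤ/4

Derivation:
rank_ℚ(R)=1; free=2−1=1
SNF(R) diag = [4] → torsion [4]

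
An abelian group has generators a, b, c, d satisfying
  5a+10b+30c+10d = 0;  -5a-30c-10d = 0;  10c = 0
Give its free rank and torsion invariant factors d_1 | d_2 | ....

Answer: M ≅ ℤ^1 ⊕ ℤ/5 ⊕ ℤ/10 ⊕ ℤ/10

Derivation:
rank_ℚ(R)=3; free=4−3=1
SNF(R) diag = [5, 10, 10] → torsion [5, 10, 10]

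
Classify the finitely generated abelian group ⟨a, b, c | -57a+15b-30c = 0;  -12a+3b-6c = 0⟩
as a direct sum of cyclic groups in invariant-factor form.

Answer: M ≅ ℤ^1 ⊕ ℤ/3 ⊕ ℤ/3

Derivation:
rank_ℚ(R)=2; free=3−2=1
SNF(R) diag = [3, 3] → torsion [3, 3]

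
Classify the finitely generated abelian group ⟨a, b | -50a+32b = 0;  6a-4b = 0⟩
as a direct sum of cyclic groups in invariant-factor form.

rank_ℚ(R)=2; free=2−2=0
SNF(R) diag = [2, 4] → torsion [2, 4]

Answer: M ≅ ℤ/2 ⊕ ℤ/4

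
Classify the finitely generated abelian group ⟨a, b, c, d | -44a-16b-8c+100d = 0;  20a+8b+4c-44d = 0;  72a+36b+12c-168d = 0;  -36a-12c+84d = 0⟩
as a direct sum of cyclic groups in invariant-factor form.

Answer: M ≅ ℤ/4 ⊕ ℤ/4 ⊕ ℤ/12 ⊕ ℤ/24

Derivation:
rank_ℚ(R)=4; free=4−4=0
SNF(R) diag = [4, 4, 12, 24] → torsion [4, 4, 12, 24]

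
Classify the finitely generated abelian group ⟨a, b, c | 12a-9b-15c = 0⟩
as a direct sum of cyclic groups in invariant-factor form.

Answer: M ≅ ℤ^2 ⊕ ℤ/3

Derivation:
rank_ℚ(R)=1; free=3−1=2
SNF(R) diag = [3] → torsion [3]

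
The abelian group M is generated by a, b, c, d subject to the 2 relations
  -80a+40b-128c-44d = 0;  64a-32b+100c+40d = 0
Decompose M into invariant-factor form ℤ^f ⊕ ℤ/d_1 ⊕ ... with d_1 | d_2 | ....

rank_ℚ(R)=2; free=4−2=2
SNF(R) diag = [4, 12] → torsion [4, 12]

Answer: M ≅ ℤ^2 ⊕ ℤ/4 ⊕ ℤ/12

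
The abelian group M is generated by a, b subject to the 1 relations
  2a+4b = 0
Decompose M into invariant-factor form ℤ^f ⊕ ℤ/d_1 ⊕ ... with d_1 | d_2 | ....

Answer: M ≅ ℤ^1 ⊕ ℤ/2

Derivation:
rank_ℚ(R)=1; free=2−1=1
SNF(R) diag = [2] → torsion [2]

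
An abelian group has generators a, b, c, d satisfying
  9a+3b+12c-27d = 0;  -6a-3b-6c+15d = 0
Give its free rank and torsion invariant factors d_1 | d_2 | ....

Answer: M ≅ ℤ^2 ⊕ ℤ/3 ⊕ ℤ/3

Derivation:
rank_ℚ(R)=2; free=4−2=2
SNF(R) diag = [3, 3] → torsion [3, 3]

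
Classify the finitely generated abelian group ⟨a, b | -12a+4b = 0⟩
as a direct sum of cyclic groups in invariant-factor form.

rank_ℚ(R)=1; free=2−1=1
SNF(R) diag = [4] → torsion [4]

Answer: M ≅ ℤ^1 ⊕ ℤ/4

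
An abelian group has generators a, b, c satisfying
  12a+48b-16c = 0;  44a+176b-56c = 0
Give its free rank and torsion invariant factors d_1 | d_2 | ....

Answer: M ≅ ℤ^1 ⊕ ℤ/4 ⊕ ℤ/8

Derivation:
rank_ℚ(R)=2; free=3−2=1
SNF(R) diag = [4, 8] → torsion [4, 8]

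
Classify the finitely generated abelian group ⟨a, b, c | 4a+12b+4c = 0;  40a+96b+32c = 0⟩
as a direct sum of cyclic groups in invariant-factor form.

Answer: M ≅ ℤ^1 ⊕ ℤ/4 ⊕ ℤ/8

Derivation:
rank_ℚ(R)=2; free=3−2=1
SNF(R) diag = [4, 8] → torsion [4, 8]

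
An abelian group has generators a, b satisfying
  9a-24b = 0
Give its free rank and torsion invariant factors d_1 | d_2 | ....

rank_ℚ(R)=1; free=2−1=1
SNF(R) diag = [3] → torsion [3]

Answer: M ≅ ℤ^1 ⊕ ℤ/3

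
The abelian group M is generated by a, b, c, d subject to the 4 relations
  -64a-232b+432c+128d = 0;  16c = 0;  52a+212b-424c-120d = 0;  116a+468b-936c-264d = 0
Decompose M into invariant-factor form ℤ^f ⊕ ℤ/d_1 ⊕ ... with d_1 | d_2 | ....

rank_ℚ(R)=4; free=4−4=0
SNF(R) diag = [4, 8, 16, 16] → torsion [4, 8, 16, 16]

Answer: M ≅ ℤ/4 ⊕ ℤ/8 ⊕ ℤ/16 ⊕ ℤ/16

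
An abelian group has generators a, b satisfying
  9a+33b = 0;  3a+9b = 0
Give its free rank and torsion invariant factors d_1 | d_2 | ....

rank_ℚ(R)=2; free=2−2=0
SNF(R) diag = [3, 6] → torsion [3, 6]

Answer: M ≅ ℤ/3 ⊕ ℤ/6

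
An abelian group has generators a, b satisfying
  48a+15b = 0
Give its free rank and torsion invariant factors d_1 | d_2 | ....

Answer: M ≅ ℤ^1 ⊕ ℤ/3

Derivation:
rank_ℚ(R)=1; free=2−1=1
SNF(R) diag = [3] → torsion [3]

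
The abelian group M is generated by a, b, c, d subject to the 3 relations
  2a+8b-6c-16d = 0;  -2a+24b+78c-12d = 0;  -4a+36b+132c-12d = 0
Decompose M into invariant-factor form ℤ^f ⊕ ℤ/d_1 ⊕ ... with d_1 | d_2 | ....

Answer: M ≅ ℤ^1 ⊕ ℤ/2 ⊕ ℤ/4 ⊕ ℤ/12

Derivation:
rank_ℚ(R)=3; free=4−3=1
SNF(R) diag = [2, 4, 12] → torsion [2, 4, 12]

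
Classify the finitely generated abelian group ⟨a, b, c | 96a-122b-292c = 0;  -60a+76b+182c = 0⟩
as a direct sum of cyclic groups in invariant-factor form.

Answer: M ≅ ℤ^1 ⊕ ℤ/2 ⊕ ℤ/6

Derivation:
rank_ℚ(R)=2; free=3−2=1
SNF(R) diag = [2, 6] → torsion [2, 6]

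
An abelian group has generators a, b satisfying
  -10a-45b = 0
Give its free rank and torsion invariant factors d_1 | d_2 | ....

rank_ℚ(R)=1; free=2−1=1
SNF(R) diag = [5] → torsion [5]

Answer: M ≅ ℤ^1 ⊕ ℤ/5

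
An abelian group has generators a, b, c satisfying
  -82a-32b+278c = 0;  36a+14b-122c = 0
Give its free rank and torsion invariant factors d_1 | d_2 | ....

Answer: M ≅ ℤ^1 ⊕ ℤ/2 ⊕ ℤ/2

Derivation:
rank_ℚ(R)=2; free=3−2=1
SNF(R) diag = [2, 2] → torsion [2, 2]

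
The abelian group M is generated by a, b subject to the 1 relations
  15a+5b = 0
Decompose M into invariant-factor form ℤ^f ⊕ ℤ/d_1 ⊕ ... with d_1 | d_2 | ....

rank_ℚ(R)=1; free=2−1=1
SNF(R) diag = [5] → torsion [5]

Answer: M ≅ ℤ^1 ⊕ ℤ/5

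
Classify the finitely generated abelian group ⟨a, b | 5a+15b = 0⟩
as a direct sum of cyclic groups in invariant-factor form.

Answer: M ≅ ℤ^1 ⊕ ℤ/5

Derivation:
rank_ℚ(R)=1; free=2−1=1
SNF(R) diag = [5] → torsion [5]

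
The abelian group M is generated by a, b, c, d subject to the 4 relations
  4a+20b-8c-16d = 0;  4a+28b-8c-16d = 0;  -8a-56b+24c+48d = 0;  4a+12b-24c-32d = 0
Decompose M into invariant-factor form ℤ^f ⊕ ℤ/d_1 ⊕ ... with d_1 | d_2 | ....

Answer: M ≅ ℤ/4 ⊕ ℤ/8 ⊕ ℤ/8 ⊕ ℤ/16

Derivation:
rank_ℚ(R)=4; free=4−4=0
SNF(R) diag = [4, 8, 8, 16] → torsion [4, 8, 8, 16]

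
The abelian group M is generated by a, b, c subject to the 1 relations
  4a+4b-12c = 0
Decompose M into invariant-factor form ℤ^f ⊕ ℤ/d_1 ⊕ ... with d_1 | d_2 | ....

rank_ℚ(R)=1; free=3−1=2
SNF(R) diag = [4] → torsion [4]

Answer: M ≅ ℤ^2 ⊕ ℤ/4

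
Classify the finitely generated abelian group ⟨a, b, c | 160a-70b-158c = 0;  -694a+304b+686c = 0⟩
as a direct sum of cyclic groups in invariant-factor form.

rank_ℚ(R)=2; free=3−2=1
SNF(R) diag = [2, 6] → torsion [2, 6]

Answer: M ≅ ℤ^1 ⊕ ℤ/2 ⊕ ℤ/6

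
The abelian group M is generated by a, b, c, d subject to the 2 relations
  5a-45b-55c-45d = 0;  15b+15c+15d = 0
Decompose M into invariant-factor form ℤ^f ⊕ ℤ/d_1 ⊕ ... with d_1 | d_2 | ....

rank_ℚ(R)=2; free=4−2=2
SNF(R) diag = [5, 15] → torsion [5, 15]

Answer: M ≅ ℤ^2 ⊕ ℤ/5 ⊕ ℤ/15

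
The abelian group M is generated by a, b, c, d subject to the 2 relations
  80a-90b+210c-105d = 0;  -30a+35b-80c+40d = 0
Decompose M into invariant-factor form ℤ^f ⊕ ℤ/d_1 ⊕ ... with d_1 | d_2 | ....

rank_ℚ(R)=2; free=4−2=2
SNF(R) diag = [5, 5] → torsion [5, 5]

Answer: M ≅ ℤ^2 ⊕ ℤ/5 ⊕ ℤ/5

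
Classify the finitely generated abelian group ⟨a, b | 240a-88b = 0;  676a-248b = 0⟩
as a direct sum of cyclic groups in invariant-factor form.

Answer: M ≅ ℤ/4 ⊕ ℤ/8

Derivation:
rank_ℚ(R)=2; free=2−2=0
SNF(R) diag = [4, 8] → torsion [4, 8]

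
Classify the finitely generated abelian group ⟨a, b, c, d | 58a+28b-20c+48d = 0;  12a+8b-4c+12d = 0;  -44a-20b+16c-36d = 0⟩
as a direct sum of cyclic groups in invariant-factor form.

rank_ℚ(R)=3; free=4−3=1
SNF(R) diag = [2, 4, 12] → torsion [2, 4, 12]

Answer: M ≅ ℤ^1 ⊕ ℤ/2 ⊕ ℤ/4 ⊕ ℤ/12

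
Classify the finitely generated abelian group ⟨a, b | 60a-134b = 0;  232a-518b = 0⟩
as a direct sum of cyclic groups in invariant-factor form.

rank_ℚ(R)=2; free=2−2=0
SNF(R) diag = [2, 4] → torsion [2, 4]

Answer: M ≅ ℤ/2 ⊕ ℤ/4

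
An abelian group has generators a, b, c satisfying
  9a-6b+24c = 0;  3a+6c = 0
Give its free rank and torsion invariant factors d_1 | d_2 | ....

rank_ℚ(R)=2; free=3−2=1
SNF(R) diag = [3, 6] → torsion [3, 6]

Answer: M ≅ ℤ^1 ⊕ ℤ/3 ⊕ ℤ/6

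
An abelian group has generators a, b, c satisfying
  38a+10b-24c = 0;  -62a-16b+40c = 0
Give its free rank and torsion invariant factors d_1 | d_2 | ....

Answer: M ≅ ℤ^1 ⊕ ℤ/2 ⊕ ℤ/2

Derivation:
rank_ℚ(R)=2; free=3−2=1
SNF(R) diag = [2, 2] → torsion [2, 2]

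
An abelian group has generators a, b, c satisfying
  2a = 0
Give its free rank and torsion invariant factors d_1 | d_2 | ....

Answer: M ≅ ℤ^2 ⊕ ℤ/2

Derivation:
rank_ℚ(R)=1; free=3−1=2
SNF(R) diag = [2] → torsion [2]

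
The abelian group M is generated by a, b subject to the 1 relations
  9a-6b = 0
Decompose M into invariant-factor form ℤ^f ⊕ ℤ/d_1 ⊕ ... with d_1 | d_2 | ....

Answer: M ≅ ℤ^1 ⊕ ℤ/3

Derivation:
rank_ℚ(R)=1; free=2−1=1
SNF(R) diag = [3] → torsion [3]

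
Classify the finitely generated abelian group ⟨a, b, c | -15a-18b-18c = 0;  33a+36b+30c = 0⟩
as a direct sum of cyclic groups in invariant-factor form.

Answer: M ≅ ℤ^1 ⊕ ℤ/3 ⊕ ℤ/6

Derivation:
rank_ℚ(R)=2; free=3−2=1
SNF(R) diag = [3, 6] → torsion [3, 6]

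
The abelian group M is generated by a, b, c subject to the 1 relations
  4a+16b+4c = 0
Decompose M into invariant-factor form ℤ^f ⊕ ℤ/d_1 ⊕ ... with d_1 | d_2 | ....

Answer: M ≅ ℤ^2 ⊕ ℤ/4

Derivation:
rank_ℚ(R)=1; free=3−1=2
SNF(R) diag = [4] → torsion [4]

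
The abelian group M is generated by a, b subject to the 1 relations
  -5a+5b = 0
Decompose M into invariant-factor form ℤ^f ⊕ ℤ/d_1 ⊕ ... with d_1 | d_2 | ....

rank_ℚ(R)=1; free=2−1=1
SNF(R) diag = [5] → torsion [5]

Answer: M ≅ ℤ^1 ⊕ ℤ/5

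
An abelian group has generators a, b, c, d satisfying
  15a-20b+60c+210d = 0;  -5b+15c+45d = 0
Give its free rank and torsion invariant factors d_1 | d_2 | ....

rank_ℚ(R)=2; free=4−2=2
SNF(R) diag = [5, 15] → torsion [5, 15]

Answer: M ≅ ℤ^2 ⊕ ℤ/5 ⊕ ℤ/15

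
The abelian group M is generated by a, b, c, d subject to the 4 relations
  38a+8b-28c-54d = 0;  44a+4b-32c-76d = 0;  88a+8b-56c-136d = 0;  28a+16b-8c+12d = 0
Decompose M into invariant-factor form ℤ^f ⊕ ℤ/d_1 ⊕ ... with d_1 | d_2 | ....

Answer: M ≅ ℤ/2 ⊕ ℤ/4 ⊕ ℤ/8 ⊕ ℤ/24

Derivation:
rank_ℚ(R)=4; free=4−4=0
SNF(R) diag = [2, 4, 8, 24] → torsion [2, 4, 8, 24]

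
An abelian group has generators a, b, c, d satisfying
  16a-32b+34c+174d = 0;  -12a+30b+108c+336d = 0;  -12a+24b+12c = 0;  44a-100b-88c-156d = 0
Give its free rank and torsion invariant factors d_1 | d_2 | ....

rank_ℚ(R)=4; free=4−4=0
SNF(R) diag = [2, 6, 12, 24] → torsion [2, 6, 12, 24]

Answer: M ≅ ℤ/2 ⊕ ℤ/6 ⊕ ℤ/12 ⊕ ℤ/24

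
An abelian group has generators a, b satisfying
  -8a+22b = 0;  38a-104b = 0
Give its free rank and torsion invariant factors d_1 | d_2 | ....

rank_ℚ(R)=2; free=2−2=0
SNF(R) diag = [2, 2] → torsion [2, 2]

Answer: M ≅ ℤ/2 ⊕ ℤ/2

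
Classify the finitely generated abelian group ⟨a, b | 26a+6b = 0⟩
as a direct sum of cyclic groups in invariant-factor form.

Answer: M ≅ ℤ^1 ⊕ ℤ/2

Derivation:
rank_ℚ(R)=1; free=2−1=1
SNF(R) diag = [2] → torsion [2]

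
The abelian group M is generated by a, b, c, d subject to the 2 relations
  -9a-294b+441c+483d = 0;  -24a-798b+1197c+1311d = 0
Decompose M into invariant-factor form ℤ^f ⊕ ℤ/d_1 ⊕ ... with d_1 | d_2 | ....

rank_ℚ(R)=2; free=4−2=2
SNF(R) diag = [3, 3] → torsion [3, 3]

Answer: M ≅ ℤ^2 ⊕ ℤ/3 ⊕ ℤ/3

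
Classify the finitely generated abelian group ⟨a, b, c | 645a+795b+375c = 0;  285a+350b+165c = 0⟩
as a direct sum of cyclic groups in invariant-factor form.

Answer: M ≅ ℤ^1 ⊕ ℤ/5 ⊕ ℤ/15

Derivation:
rank_ℚ(R)=2; free=3−2=1
SNF(R) diag = [5, 15] → torsion [5, 15]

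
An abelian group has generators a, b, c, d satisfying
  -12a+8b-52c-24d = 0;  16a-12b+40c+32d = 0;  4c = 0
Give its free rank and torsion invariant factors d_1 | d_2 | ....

rank_ℚ(R)=3; free=4−3=1
SNF(R) diag = [4, 4, 4] → torsion [4, 4, 4]

Answer: M ≅ ℤ^1 ⊕ ℤ/4 ⊕ ℤ/4 ⊕ ℤ/4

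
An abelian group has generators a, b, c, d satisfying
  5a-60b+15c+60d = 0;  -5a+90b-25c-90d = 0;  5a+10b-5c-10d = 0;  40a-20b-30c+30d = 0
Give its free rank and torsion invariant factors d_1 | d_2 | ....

Answer: M ≅ ℤ/5 ⊕ ℤ/10 ⊕ ℤ/10 ⊕ ℤ/10

Derivation:
rank_ℚ(R)=4; free=4−4=0
SNF(R) diag = [5, 10, 10, 10] → torsion [5, 10, 10, 10]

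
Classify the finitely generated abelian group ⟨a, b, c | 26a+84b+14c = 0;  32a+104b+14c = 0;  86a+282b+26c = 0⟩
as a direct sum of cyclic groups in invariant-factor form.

rank_ℚ(R)=3; free=3−3=0
SNF(R) diag = [2, 2, 6] → torsion [2, 2, 6]

Answer: M ≅ ℤ/2 ⊕ ℤ/2 ⊕ ℤ/6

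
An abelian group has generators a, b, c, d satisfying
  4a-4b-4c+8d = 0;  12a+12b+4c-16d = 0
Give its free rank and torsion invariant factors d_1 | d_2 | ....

rank_ℚ(R)=2; free=4−2=2
SNF(R) diag = [4, 8] → torsion [4, 8]

Answer: M ≅ ℤ^2 ⊕ ℤ/4 ⊕ ℤ/8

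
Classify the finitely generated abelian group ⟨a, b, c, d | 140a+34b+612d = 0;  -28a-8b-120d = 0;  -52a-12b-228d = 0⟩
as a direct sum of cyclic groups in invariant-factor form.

Answer: M ≅ ℤ^1 ⊕ ℤ/2 ⊕ ℤ/4 ⊕ ℤ/12

Derivation:
rank_ℚ(R)=3; free=4−3=1
SNF(R) diag = [2, 4, 12] → torsion [2, 4, 12]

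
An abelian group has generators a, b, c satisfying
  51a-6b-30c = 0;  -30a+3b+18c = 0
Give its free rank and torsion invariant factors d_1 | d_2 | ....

Answer: M ≅ ℤ^1 ⊕ ℤ/3 ⊕ ℤ/3

Derivation:
rank_ℚ(R)=2; free=3−2=1
SNF(R) diag = [3, 3] → torsion [3, 3]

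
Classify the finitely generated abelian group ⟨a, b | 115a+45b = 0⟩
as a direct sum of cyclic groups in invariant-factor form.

Answer: M ≅ ℤ^1 ⊕ ℤ/5

Derivation:
rank_ℚ(R)=1; free=2−1=1
SNF(R) diag = [5] → torsion [5]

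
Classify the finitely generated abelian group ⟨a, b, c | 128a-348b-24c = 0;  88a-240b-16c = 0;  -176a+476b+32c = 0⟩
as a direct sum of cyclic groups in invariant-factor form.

Answer: M ≅ ℤ/4 ⊕ ℤ/8 ⊕ ℤ/8

Derivation:
rank_ℚ(R)=3; free=3−3=0
SNF(R) diag = [4, 8, 8] → torsion [4, 8, 8]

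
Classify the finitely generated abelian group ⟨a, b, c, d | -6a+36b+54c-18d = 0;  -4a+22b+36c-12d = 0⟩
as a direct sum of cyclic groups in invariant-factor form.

Answer: M ≅ ℤ^2 ⊕ ℤ/2 ⊕ ℤ/6

Derivation:
rank_ℚ(R)=2; free=4−2=2
SNF(R) diag = [2, 6] → torsion [2, 6]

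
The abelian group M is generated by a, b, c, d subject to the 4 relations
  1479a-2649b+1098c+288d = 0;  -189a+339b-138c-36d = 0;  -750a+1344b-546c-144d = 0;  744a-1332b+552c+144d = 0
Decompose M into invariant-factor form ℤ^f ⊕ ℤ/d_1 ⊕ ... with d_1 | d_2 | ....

rank_ℚ(R)=4; free=4−4=0
SNF(R) diag = [3, 6, 12, 36] → torsion [3, 6, 12, 36]

Answer: M ≅ ℤ/3 ⊕ ℤ/6 ⊕ ℤ/12 ⊕ ℤ/36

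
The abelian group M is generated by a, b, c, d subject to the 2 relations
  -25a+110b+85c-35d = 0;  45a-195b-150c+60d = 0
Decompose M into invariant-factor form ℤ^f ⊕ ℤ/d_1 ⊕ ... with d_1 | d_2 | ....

rank_ℚ(R)=2; free=4−2=2
SNF(R) diag = [5, 15] → torsion [5, 15]

Answer: M ≅ ℤ^2 ⊕ ℤ/5 ⊕ ℤ/15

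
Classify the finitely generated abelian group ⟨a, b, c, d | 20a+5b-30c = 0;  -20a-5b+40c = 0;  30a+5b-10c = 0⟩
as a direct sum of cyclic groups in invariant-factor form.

Answer: M ≅ ℤ^1 ⊕ ℤ/5 ⊕ ℤ/10 ⊕ ℤ/10

Derivation:
rank_ℚ(R)=3; free=4−3=1
SNF(R) diag = [5, 10, 10] → torsion [5, 10, 10]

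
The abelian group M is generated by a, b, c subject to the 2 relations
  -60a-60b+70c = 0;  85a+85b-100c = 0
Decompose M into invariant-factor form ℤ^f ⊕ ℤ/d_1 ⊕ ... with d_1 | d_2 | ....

rank_ℚ(R)=2; free=3−2=1
SNF(R) diag = [5, 10] → torsion [5, 10]

Answer: M ≅ ℤ^1 ⊕ ℤ/5 ⊕ ℤ/10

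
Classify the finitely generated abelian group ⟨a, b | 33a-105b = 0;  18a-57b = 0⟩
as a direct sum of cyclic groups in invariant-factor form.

Answer: M ≅ ℤ/3 ⊕ ℤ/3

Derivation:
rank_ℚ(R)=2; free=2−2=0
SNF(R) diag = [3, 3] → torsion [3, 3]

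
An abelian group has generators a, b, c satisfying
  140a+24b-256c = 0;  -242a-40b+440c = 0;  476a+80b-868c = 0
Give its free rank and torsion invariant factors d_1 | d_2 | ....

Answer: M ≅ ℤ/2 ⊕ ℤ/4 ⊕ ℤ/8

Derivation:
rank_ℚ(R)=3; free=3−3=0
SNF(R) diag = [2, 4, 8] → torsion [2, 4, 8]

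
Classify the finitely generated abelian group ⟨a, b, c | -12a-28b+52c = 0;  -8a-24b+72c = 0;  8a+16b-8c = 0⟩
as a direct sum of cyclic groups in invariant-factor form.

rank_ℚ(R)=3; free=3−3=0
SNF(R) diag = [4, 8, 16] → torsion [4, 8, 16]

Answer: M ≅ ℤ/4 ⊕ ℤ/8 ⊕ ℤ/16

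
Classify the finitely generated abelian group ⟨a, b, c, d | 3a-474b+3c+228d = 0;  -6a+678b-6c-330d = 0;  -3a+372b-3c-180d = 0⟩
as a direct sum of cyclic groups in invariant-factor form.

Answer: M ≅ ℤ^1 ⊕ ℤ/3 ⊕ ℤ/6 ⊕ ℤ/18

Derivation:
rank_ℚ(R)=3; free=4−3=1
SNF(R) diag = [3, 6, 18] → torsion [3, 6, 18]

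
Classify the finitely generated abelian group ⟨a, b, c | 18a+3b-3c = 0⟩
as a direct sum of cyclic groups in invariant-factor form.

Answer: M ≅ ℤ^2 ⊕ ℤ/3

Derivation:
rank_ℚ(R)=1; free=3−1=2
SNF(R) diag = [3] → torsion [3]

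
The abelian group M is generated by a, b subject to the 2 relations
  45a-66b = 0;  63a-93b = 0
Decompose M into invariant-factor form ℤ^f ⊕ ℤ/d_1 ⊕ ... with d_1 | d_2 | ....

rank_ℚ(R)=2; free=2−2=0
SNF(R) diag = [3, 9] → torsion [3, 9]

Answer: M ≅ ℤ/3 ⊕ ℤ/9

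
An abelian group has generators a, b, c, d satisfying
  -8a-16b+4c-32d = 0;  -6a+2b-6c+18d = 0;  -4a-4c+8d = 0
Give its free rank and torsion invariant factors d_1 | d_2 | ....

Answer: M ≅ ℤ^1 ⊕ ℤ/2 ⊕ ℤ/4 ⊕ ℤ/12

Derivation:
rank_ℚ(R)=3; free=4−3=1
SNF(R) diag = [2, 4, 12] → torsion [2, 4, 12]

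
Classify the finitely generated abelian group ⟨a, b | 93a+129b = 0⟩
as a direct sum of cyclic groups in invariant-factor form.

Answer: M ≅ ℤ^1 ⊕ ℤ/3

Derivation:
rank_ℚ(R)=1; free=2−1=1
SNF(R) diag = [3] → torsion [3]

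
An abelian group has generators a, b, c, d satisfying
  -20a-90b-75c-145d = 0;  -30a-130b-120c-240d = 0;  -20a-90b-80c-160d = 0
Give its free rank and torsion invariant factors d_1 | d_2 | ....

rank_ℚ(R)=3; free=4−3=1
SNF(R) diag = [5, 10, 10] → torsion [5, 10, 10]

Answer: M ≅ ℤ^1 ⊕ ℤ/5 ⊕ ℤ/10 ⊕ ℤ/10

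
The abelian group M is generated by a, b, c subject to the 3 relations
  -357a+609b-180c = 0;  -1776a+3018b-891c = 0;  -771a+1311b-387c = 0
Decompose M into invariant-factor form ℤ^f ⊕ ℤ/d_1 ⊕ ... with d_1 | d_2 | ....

Answer: M ≅ ℤ/3 ⊕ ℤ/9 ⊕ ℤ/18

Derivation:
rank_ℚ(R)=3; free=3−3=0
SNF(R) diag = [3, 9, 18] → torsion [3, 9, 18]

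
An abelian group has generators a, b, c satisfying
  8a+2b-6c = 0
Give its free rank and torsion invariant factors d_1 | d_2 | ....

Answer: M ≅ ℤ^2 ⊕ ℤ/2

Derivation:
rank_ℚ(R)=1; free=3−1=2
SNF(R) diag = [2] → torsion [2]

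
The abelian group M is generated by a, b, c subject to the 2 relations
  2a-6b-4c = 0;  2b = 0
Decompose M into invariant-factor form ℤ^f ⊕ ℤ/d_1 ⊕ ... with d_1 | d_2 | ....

Answer: M ≅ ℤ^1 ⊕ ℤ/2 ⊕ ℤ/2

Derivation:
rank_ℚ(R)=2; free=3−2=1
SNF(R) diag = [2, 2] → torsion [2, 2]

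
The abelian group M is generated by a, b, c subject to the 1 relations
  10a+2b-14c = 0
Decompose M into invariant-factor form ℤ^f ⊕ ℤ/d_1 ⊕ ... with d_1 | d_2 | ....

Answer: M ≅ ℤ^2 ⊕ ℤ/2

Derivation:
rank_ℚ(R)=1; free=3−1=2
SNF(R) diag = [2] → torsion [2]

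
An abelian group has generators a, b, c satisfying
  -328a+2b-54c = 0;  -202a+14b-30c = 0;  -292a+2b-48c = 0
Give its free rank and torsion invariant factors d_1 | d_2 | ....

rank_ℚ(R)=3; free=3−3=0
SNF(R) diag = [2, 6, 6] → torsion [2, 6, 6]

Answer: M ≅ ℤ/2 ⊕ ℤ/6 ⊕ ℤ/6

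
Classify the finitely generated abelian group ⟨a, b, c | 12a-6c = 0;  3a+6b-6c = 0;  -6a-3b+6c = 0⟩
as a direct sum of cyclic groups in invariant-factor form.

Answer: M ≅ ℤ/3 ⊕ ℤ/3 ⊕ ℤ/6

Derivation:
rank_ℚ(R)=3; free=3−3=0
SNF(R) diag = [3, 3, 6] → torsion [3, 3, 6]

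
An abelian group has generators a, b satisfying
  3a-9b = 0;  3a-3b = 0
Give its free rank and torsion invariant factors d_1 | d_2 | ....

Answer: M ≅ ℤ/3 ⊕ ℤ/6

Derivation:
rank_ℚ(R)=2; free=2−2=0
SNF(R) diag = [3, 6] → torsion [3, 6]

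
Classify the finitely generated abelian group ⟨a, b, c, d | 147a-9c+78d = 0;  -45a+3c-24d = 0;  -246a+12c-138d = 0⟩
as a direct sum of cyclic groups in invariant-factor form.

Answer: M ≅ ℤ^1 ⊕ ℤ/3 ⊕ ℤ/6 ⊕ ℤ/18

Derivation:
rank_ℚ(R)=3; free=4−3=1
SNF(R) diag = [3, 6, 18] → torsion [3, 6, 18]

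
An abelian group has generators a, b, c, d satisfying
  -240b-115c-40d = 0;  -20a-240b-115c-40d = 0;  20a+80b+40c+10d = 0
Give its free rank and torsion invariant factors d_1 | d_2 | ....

rank_ℚ(R)=3; free=4−3=1
SNF(R) diag = [5, 10, 20] → torsion [5, 10, 20]

Answer: M ≅ ℤ^1 ⊕ ℤ/5 ⊕ ℤ/10 ⊕ ℤ/20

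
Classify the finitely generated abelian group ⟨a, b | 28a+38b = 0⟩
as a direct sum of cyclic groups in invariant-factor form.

rank_ℚ(R)=1; free=2−1=1
SNF(R) diag = [2] → torsion [2]

Answer: M ≅ ℤ^1 ⊕ ℤ/2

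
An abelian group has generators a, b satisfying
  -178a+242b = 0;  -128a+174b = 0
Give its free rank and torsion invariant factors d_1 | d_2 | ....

rank_ℚ(R)=2; free=2−2=0
SNF(R) diag = [2, 2] → torsion [2, 2]

Answer: M ≅ ℤ/2 ⊕ ℤ/2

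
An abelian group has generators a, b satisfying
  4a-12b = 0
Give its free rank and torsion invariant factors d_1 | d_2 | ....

rank_ℚ(R)=1; free=2−1=1
SNF(R) diag = [4] → torsion [4]

Answer: M ≅ ℤ^1 ⊕ ℤ/4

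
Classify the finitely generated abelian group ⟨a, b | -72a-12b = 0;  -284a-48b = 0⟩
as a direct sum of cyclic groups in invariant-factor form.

Answer: M ≅ ℤ/4 ⊕ ℤ/12

Derivation:
rank_ℚ(R)=2; free=2−2=0
SNF(R) diag = [4, 12] → torsion [4, 12]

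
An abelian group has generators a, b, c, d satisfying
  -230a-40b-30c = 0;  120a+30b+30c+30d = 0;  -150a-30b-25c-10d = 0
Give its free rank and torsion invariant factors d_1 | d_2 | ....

rank_ℚ(R)=3; free=4−3=1
SNF(R) diag = [5, 10, 30] → torsion [5, 10, 30]

Answer: M ≅ ℤ^1 ⊕ ℤ/5 ⊕ ℤ/10 ⊕ ℤ/30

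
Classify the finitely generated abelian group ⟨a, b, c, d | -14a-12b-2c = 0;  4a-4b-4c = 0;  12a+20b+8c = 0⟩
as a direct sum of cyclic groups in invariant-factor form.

Answer: M ≅ ℤ^1 ⊕ ℤ/2 ⊕ ℤ/4 ⊕ ℤ/4

Derivation:
rank_ℚ(R)=3; free=4−3=1
SNF(R) diag = [2, 4, 4] → torsion [2, 4, 4]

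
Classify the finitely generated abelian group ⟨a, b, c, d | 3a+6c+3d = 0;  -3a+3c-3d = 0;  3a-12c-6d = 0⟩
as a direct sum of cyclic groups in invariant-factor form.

Answer: M ≅ ℤ^1 ⊕ ℤ/3 ⊕ ℤ/9 ⊕ ℤ/9

Derivation:
rank_ℚ(R)=3; free=4−3=1
SNF(R) diag = [3, 9, 9] → torsion [3, 9, 9]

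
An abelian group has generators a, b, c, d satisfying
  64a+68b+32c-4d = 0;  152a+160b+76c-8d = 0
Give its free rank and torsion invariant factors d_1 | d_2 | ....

Answer: M ≅ ℤ^2 ⊕ ℤ/4 ⊕ ℤ/12

Derivation:
rank_ℚ(R)=2; free=4−2=2
SNF(R) diag = [4, 12] → torsion [4, 12]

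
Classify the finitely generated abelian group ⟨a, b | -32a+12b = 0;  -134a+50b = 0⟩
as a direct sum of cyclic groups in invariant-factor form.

Answer: M ≅ ℤ/2 ⊕ ℤ/4

Derivation:
rank_ℚ(R)=2; free=2−2=0
SNF(R) diag = [2, 4] → torsion [2, 4]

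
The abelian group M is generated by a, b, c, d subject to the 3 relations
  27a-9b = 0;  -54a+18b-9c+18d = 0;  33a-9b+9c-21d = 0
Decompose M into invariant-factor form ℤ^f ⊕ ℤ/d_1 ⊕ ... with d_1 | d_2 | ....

Answer: M ≅ ℤ^1 ⊕ ℤ/3 ⊕ ℤ/9 ⊕ ℤ/9

Derivation:
rank_ℚ(R)=3; free=4−3=1
SNF(R) diag = [3, 9, 9] → torsion [3, 9, 9]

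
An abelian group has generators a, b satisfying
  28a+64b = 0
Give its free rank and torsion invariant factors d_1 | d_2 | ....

Answer: M ≅ ℤ^1 ⊕ ℤ/4

Derivation:
rank_ℚ(R)=1; free=2−1=1
SNF(R) diag = [4] → torsion [4]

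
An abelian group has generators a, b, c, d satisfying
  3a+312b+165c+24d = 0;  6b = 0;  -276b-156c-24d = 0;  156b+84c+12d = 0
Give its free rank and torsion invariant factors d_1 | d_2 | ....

rank_ℚ(R)=4; free=4−4=0
SNF(R) diag = [3, 6, 12, 12] → torsion [3, 6, 12, 12]

Answer: M ≅ ℤ/3 ⊕ ℤ/6 ⊕ ℤ/12 ⊕ ℤ/12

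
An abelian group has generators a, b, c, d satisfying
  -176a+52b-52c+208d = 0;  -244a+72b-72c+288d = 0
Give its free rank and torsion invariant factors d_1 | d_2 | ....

Answer: M ≅ ℤ^2 ⊕ ℤ/4 ⊕ ℤ/4

Derivation:
rank_ℚ(R)=2; free=4−2=2
SNF(R) diag = [4, 4] → torsion [4, 4]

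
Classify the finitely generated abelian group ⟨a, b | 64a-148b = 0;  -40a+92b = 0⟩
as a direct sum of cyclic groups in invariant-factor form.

rank_ℚ(R)=2; free=2−2=0
SNF(R) diag = [4, 8] → torsion [4, 8]

Answer: M ≅ ℤ/4 ⊕ ℤ/8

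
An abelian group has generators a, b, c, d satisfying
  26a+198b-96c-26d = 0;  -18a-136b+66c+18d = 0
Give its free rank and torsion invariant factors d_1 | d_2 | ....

Answer: M ≅ ℤ^2 ⊕ ℤ/2 ⊕ ℤ/2

Derivation:
rank_ℚ(R)=2; free=4−2=2
SNF(R) diag = [2, 2] → torsion [2, 2]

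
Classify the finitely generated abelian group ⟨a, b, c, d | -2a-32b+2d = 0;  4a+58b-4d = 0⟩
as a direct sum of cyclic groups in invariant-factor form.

Answer: M ≅ ℤ^2 ⊕ ℤ/2 ⊕ ℤ/6

Derivation:
rank_ℚ(R)=2; free=4−2=2
SNF(R) diag = [2, 6] → torsion [2, 6]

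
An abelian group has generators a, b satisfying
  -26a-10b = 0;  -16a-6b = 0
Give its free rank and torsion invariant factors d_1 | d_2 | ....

Answer: M ≅ ℤ/2 ⊕ ℤ/2

Derivation:
rank_ℚ(R)=2; free=2−2=0
SNF(R) diag = [2, 2] → torsion [2, 2]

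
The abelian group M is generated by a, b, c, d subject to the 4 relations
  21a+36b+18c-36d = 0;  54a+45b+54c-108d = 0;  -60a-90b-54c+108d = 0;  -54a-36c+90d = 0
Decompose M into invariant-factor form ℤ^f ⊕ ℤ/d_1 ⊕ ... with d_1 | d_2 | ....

rank_ℚ(R)=4; free=4−4=0
SNF(R) diag = [3, 9, 18, 18] → torsion [3, 9, 18, 18]

Answer: M ≅ ℤ/3 ⊕ ℤ/9 ⊕ ℤ/18 ⊕ ℤ/18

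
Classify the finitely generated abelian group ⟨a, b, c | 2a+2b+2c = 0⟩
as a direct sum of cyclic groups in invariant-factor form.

Answer: M ≅ ℤ^2 ⊕ ℤ/2

Derivation:
rank_ℚ(R)=1; free=3−1=2
SNF(R) diag = [2] → torsion [2]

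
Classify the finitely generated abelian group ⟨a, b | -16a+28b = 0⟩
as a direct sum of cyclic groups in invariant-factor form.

rank_ℚ(R)=1; free=2−1=1
SNF(R) diag = [4] → torsion [4]

Answer: M ≅ ℤ^1 ⊕ ℤ/4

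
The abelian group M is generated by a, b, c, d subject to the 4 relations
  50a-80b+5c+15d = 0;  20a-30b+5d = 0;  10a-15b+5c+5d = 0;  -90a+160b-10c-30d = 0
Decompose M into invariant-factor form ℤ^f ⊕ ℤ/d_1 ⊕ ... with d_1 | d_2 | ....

Answer: M ≅ ℤ/5 ⊕ ℤ/5 ⊕ ℤ/5 ⊕ ℤ/10

Derivation:
rank_ℚ(R)=4; free=4−4=0
SNF(R) diag = [5, 5, 5, 10] → torsion [5, 5, 5, 10]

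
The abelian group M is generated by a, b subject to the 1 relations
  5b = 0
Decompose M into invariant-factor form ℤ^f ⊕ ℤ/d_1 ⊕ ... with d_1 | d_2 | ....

rank_ℚ(R)=1; free=2−1=1
SNF(R) diag = [5] → torsion [5]

Answer: M ≅ ℤ^1 ⊕ ℤ/5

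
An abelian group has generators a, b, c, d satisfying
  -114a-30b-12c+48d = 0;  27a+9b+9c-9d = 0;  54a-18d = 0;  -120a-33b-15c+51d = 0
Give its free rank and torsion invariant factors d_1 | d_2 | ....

Answer: M ≅ ℤ/3 ⊕ ℤ/9 ⊕ ℤ/18 ⊕ ℤ/18

Derivation:
rank_ℚ(R)=4; free=4−4=0
SNF(R) diag = [3, 9, 18, 18] → torsion [3, 9, 18, 18]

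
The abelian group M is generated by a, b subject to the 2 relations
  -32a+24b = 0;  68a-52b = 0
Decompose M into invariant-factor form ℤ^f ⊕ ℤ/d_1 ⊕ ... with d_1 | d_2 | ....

Answer: M ≅ ℤ/4 ⊕ ℤ/8

Derivation:
rank_ℚ(R)=2; free=2−2=0
SNF(R) diag = [4, 8] → torsion [4, 8]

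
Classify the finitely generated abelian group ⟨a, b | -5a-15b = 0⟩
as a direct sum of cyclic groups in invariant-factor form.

rank_ℚ(R)=1; free=2−1=1
SNF(R) diag = [5] → torsion [5]

Answer: M ≅ ℤ^1 ⊕ ℤ/5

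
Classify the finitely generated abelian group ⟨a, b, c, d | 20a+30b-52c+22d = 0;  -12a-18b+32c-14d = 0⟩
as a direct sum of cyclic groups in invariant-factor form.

rank_ℚ(R)=2; free=4−2=2
SNF(R) diag = [2, 4] → torsion [2, 4]

Answer: M ≅ ℤ^2 ⊕ ℤ/2 ⊕ ℤ/4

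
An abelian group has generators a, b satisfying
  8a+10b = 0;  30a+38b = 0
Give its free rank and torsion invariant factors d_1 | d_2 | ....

rank_ℚ(R)=2; free=2−2=0
SNF(R) diag = [2, 2] → torsion [2, 2]

Answer: M ≅ ℤ/2 ⊕ ℤ/2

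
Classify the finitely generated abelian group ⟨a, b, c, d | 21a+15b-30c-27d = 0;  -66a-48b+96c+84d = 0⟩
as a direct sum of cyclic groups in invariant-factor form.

Answer: M ≅ ℤ^2 ⊕ ℤ/3 ⊕ ℤ/6

Derivation:
rank_ℚ(R)=2; free=4−2=2
SNF(R) diag = [3, 6] → torsion [3, 6]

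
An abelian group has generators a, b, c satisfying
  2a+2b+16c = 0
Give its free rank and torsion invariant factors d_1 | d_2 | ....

rank_ℚ(R)=1; free=3−1=2
SNF(R) diag = [2] → torsion [2]

Answer: M ≅ ℤ^2 ⊕ ℤ/2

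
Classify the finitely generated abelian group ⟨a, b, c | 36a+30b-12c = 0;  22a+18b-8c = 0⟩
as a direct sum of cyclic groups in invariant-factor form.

Answer: M ≅ ℤ^1 ⊕ ℤ/2 ⊕ ℤ/6

Derivation:
rank_ℚ(R)=2; free=3−2=1
SNF(R) diag = [2, 6] → torsion [2, 6]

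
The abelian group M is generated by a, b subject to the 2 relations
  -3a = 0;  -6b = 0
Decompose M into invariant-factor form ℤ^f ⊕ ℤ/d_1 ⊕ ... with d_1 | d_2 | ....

Answer: M ≅ ℤ/3 ⊕ ℤ/6

Derivation:
rank_ℚ(R)=2; free=2−2=0
SNF(R) diag = [3, 6] → torsion [3, 6]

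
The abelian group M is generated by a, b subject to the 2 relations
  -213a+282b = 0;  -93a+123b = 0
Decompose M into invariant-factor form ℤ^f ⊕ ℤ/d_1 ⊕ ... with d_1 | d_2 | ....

rank_ℚ(R)=2; free=2−2=0
SNF(R) diag = [3, 9] → torsion [3, 9]

Answer: M ≅ ℤ/3 ⊕ ℤ/9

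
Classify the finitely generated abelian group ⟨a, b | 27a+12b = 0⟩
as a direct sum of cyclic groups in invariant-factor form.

rank_ℚ(R)=1; free=2−1=1
SNF(R) diag = [3] → torsion [3]

Answer: M ≅ ℤ^1 ⊕ ℤ/3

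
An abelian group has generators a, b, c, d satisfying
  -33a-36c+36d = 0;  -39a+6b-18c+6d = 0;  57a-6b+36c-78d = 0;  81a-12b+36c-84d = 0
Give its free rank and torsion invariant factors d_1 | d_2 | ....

Answer: M ≅ ℤ/3 ⊕ ℤ/6 ⊕ ℤ/18 ⊕ ℤ/36

Derivation:
rank_ℚ(R)=4; free=4−4=0
SNF(R) diag = [3, 6, 18, 36] → torsion [3, 6, 18, 36]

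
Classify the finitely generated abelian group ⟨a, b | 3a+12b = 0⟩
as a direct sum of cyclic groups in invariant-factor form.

Answer: M ≅ ℤ^1 ⊕ ℤ/3

Derivation:
rank_ℚ(R)=1; free=2−1=1
SNF(R) diag = [3] → torsion [3]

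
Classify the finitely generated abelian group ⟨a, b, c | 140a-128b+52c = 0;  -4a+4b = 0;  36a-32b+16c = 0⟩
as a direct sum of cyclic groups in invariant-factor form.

Answer: M ≅ ℤ/4 ⊕ ℤ/4 ⊕ ℤ/4

Derivation:
rank_ℚ(R)=3; free=3−3=0
SNF(R) diag = [4, 4, 4] → torsion [4, 4, 4]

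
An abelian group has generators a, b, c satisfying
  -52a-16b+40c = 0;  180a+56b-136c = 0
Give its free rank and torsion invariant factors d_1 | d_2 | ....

rank_ℚ(R)=2; free=3−2=1
SNF(R) diag = [4, 8] → torsion [4, 8]

Answer: M ≅ ℤ^1 ⊕ ℤ/4 ⊕ ℤ/8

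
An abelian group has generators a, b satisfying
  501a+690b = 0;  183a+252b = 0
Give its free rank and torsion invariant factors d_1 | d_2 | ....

rank_ℚ(R)=2; free=2−2=0
SNF(R) diag = [3, 6] → torsion [3, 6]

Answer: M ≅ ℤ/3 ⊕ ℤ/6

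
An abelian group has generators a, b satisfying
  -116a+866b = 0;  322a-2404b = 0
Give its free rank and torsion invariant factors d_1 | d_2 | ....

rank_ℚ(R)=2; free=2−2=0
SNF(R) diag = [2, 6] → torsion [2, 6]

Answer: M ≅ ℤ/2 ⊕ ℤ/6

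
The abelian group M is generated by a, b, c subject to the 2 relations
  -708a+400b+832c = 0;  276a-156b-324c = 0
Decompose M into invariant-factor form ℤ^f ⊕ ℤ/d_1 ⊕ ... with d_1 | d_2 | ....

Answer: M ≅ ℤ^1 ⊕ ℤ/4 ⊕ ℤ/12

Derivation:
rank_ℚ(R)=2; free=3−2=1
SNF(R) diag = [4, 12] → torsion [4, 12]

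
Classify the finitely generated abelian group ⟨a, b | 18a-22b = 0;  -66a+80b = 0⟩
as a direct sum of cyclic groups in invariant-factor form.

rank_ℚ(R)=2; free=2−2=0
SNF(R) diag = [2, 6] → torsion [2, 6]

Answer: M ≅ ℤ/2 ⊕ ℤ/6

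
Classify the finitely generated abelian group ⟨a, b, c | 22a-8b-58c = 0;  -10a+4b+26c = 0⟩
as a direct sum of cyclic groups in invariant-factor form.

rank_ℚ(R)=2; free=3−2=1
SNF(R) diag = [2, 4] → torsion [2, 4]

Answer: M ≅ ℤ^1 ⊕ ℤ/2 ⊕ ℤ/4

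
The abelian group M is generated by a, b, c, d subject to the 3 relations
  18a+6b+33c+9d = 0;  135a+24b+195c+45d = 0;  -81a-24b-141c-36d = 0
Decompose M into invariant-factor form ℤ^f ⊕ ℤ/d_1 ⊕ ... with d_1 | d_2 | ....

Answer: M ≅ ℤ^1 ⊕ ℤ/3 ⊕ ℤ/9 ⊕ ℤ/9

Derivation:
rank_ℚ(R)=3; free=4−3=1
SNF(R) diag = [3, 9, 9] → torsion [3, 9, 9]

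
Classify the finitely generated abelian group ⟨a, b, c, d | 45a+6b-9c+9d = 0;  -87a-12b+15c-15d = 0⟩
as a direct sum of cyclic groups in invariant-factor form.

Answer: M ≅ ℤ^2 ⊕ ℤ/3 ⊕ ℤ/6

Derivation:
rank_ℚ(R)=2; free=4−2=2
SNF(R) diag = [3, 6] → torsion [3, 6]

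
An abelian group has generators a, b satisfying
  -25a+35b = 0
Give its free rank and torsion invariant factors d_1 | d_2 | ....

Answer: M ≅ ℤ^1 ⊕ ℤ/5

Derivation:
rank_ℚ(R)=1; free=2−1=1
SNF(R) diag = [5] → torsion [5]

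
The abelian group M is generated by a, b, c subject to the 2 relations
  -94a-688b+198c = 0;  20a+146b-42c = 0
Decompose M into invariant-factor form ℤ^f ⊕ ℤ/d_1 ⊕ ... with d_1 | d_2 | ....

rank_ℚ(R)=2; free=3−2=1
SNF(R) diag = [2, 6] → torsion [2, 6]

Answer: M ≅ ℤ^1 ⊕ ℤ/2 ⊕ ℤ/6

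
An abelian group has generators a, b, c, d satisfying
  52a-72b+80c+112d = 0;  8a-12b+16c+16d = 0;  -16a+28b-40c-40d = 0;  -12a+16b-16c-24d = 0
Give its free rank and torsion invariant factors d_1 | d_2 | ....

rank_ℚ(R)=4; free=4−4=0
SNF(R) diag = [4, 4, 8, 8] → torsion [4, 4, 8, 8]

Answer: M ≅ ℤ/4 ⊕ ℤ/4 ⊕ ℤ/8 ⊕ ℤ/8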